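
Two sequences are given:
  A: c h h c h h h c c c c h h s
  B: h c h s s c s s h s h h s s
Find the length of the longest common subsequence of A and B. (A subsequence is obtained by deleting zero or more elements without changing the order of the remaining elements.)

Backtracking the LCS table gives one alignment: c (A1,B2) → h (A2,B3) → c (A4,B6) → h (A5,B9) → h (A6,B11) → h (A7,B12) → s (A14,B14).
So the longest common subsequence has length 7.

7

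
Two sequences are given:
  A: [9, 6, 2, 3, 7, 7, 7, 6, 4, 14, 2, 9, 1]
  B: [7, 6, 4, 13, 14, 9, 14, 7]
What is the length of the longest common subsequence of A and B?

A longest common subsequence is 7, 6, 4, 14, 9 (length 5); the LCS DP confirms no longer common subsequence exists.

5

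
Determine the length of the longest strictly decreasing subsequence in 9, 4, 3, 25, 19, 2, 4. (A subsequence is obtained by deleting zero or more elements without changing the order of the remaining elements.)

One longest decreasing subsequence is 9, 4, 3, 2 (positions 1,2,3,6), of length 4; no longer one exists.

4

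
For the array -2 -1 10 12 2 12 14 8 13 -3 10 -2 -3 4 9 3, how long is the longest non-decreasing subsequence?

6

Let dp[i] be the longest non-decreasing subsequence ending at position i. Then dp = [1, 2, 3, 4, 3, 5, 6, 4, 6, 1, 5, 2, 2, 4, 5, 4].
The maximum is 6; one witness is -2, -1, 10, 12, 12, 14 at positions 1,2,3,4,6,7.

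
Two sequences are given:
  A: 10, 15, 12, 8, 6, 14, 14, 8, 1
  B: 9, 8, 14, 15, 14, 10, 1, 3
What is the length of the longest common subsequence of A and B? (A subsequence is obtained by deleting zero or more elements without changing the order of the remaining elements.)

Backtracking the LCS table gives one alignment: 8 (A4,B2) → 14 (A6,B3) → 14 (A7,B5) → 1 (A9,B7).
So the longest common subsequence has length 4.

4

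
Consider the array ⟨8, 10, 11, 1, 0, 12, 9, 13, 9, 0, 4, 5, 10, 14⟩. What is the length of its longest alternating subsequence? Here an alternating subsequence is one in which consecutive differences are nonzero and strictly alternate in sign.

8

Track the best alternating length ending on an up-step vs a down-step at each position: up/down = 1/1, 2/1, 2/1, 1/3, 1/3, 4/1, 4/5, 6/1, 4/7, 1/7, 8/7, 8/7, 8/7, 8/1.
The maximum over both is 8; one such subsequence is 8, 10, 1, 12, 9, 13, 0, 4.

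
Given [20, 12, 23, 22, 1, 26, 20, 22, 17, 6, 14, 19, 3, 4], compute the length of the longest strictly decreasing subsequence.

Let dp[i] be the longest decreasing subsequence ending at position i. Then dp = [1, 2, 1, 2, 3, 1, 3, 2, 4, 5, 5, 4, 6, 6].
The maximum is 6; one witness is 23, 22, 20, 17, 6, 3 at positions 3,4,7,9,10,13.

6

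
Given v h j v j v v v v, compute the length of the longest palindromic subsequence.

Using dp[i][j] = 2 + dp[i+1][j−1] if the ends match, else max(dp[i+1][j], dp[i][j−1]):
dp[1][9] = 6. A witness is vvvvvv at positions 1,4,6,7,8,9.

6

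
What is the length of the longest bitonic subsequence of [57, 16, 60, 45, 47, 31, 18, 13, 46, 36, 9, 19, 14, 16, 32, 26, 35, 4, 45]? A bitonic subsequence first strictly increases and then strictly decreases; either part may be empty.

8

One longest bitonic subsequence is 57, 60, 47, 46, 36, 32, 26, 4 (positions 1,3,5,9,10,15,16,18): it rises to 60 then falls. Length 8 is optimal.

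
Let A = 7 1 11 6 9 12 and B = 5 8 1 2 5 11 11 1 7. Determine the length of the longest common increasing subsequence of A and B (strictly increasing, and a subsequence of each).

2

For each value that appears in both, track the longest common increasing run ending there.
The best achievable length is 2; one witness is 1, 11 (A-positions 2,3, B-positions 3,6).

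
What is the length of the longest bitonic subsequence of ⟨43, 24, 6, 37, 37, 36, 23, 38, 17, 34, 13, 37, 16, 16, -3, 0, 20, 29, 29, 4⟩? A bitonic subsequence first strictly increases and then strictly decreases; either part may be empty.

7

Let inc[i] be the LIS ending at i and dec[i] the longest strictly decreasing subsequence starting at i. inc = [1, 1, 1, 2, 2, 2, 2, 3, 2, 3, 2, 4, 3, 3, 1, 2, 4, 5, 5, 3], dec = [7, 5, 2, 6, 6, 5, 4, 4, 3, 3, 2, 3, 2, 2, 1, 1, 2, 2, 2, 1].
max_i inc[i]+dec[i]−1 = 7, with one witness 43, 37, 36, 23, 17, 16, 4.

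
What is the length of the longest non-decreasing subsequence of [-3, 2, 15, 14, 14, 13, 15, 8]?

5

Scanning left to right, the best length ending at each element is: -3→1, 2→2, 15→3, 14→3, 14→4, 13→3, 15→5, 8→3.
So the longest non-decreasing subsequence has length 5, e.g. -3, 2, 14, 14, 15.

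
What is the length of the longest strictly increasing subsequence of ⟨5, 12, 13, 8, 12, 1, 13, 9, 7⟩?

4

One longest increasing subsequence is 5, 8, 12, 13 (positions 1,4,5,7), of length 4; no longer one exists.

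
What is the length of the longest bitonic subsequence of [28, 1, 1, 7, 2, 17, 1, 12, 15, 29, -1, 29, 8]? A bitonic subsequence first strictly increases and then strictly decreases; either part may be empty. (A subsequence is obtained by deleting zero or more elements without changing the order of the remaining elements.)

6

One longest bitonic subsequence is 1, 7, 12, 15, 29, 8 (positions 2,4,8,9,10,13): it rises to 29 then falls. Length 6 is optimal.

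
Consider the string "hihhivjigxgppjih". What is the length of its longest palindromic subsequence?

One longest palindromic subsequence is hijgxgjih (positions 1,2,7,9,10,11,14,15,16); it reads the same forward and backward, and the interval DP gives dp[1][16] = 9.

9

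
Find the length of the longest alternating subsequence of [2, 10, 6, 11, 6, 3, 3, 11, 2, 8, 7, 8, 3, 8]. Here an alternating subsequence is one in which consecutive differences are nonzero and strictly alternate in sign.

12

A longest alternating subsequence is 2, 10, 6, 11, 6, 11, 2, 8, 7, 8, 3, 8 (positions 1,2,3,4,5,8,9,10,11,12,13,14); its 11 consecutive differences strictly alternate in sign, and length 12 is optimal.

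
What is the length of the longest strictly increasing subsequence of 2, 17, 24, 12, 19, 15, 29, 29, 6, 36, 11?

Let dp[i] be the longest increasing subsequence ending at position i. Then dp = [1, 2, 3, 2, 3, 3, 4, 4, 2, 5, 3].
The maximum is 5; one witness is 2, 17, 24, 29, 36 at positions 1,2,3,7,10.

5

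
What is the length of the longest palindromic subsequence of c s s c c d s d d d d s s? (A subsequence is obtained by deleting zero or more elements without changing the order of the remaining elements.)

9

One longest palindromic subsequence is ssdddddss (positions 2,3,6,8,9,10,11,12,13); it reads the same forward and backward, and the interval DP gives dp[1][13] = 9.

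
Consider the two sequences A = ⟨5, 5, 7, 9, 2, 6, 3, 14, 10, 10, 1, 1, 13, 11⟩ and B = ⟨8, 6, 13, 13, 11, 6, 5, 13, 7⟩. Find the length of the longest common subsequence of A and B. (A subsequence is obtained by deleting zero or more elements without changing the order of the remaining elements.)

A longest common subsequence is 6, 13, 11 (length 3); the LCS DP confirms no longer common subsequence exists.

3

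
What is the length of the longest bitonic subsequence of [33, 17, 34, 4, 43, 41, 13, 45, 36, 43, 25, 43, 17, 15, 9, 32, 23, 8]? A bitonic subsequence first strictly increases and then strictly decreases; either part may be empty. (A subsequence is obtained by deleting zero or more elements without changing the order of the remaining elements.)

Let inc[i] be the LIS ending at i and dec[i] the longest strictly decreasing subsequence starting at i. inc = [1, 1, 2, 1, 3, 3, 2, 4, 3, 4, 3, 4, 3, 3, 2, 4, 4, 2], dec = [6, 4, 6, 1, 8, 7, 3, 7, 6, 6, 5, 5, 4, 3, 2, 3, 2, 1].
max_i inc[i]+dec[i]−1 = 10, with one witness 33, 34, 43, 41, 36, 25, 17, 15, 9, 8.

10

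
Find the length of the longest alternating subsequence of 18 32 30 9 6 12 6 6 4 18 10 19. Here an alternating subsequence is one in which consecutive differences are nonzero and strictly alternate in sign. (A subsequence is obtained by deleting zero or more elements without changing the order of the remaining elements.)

8

Track the best alternating length ending on an up-step vs a down-step at each position: up/down = 1/1, 2/1, 2/3, 1/3, 1/3, 4/3, 1/5, 1/5, 1/5, 6/3, 6/7, 8/3.
The maximum over both is 8; one such subsequence is 18, 32, 9, 12, 6, 18, 10, 19.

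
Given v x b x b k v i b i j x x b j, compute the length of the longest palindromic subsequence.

One longest palindromic subsequence is bxibixb (positions 3,4,8,9,10,13,14); it reads the same forward and backward, and the interval DP gives dp[1][15] = 7.

7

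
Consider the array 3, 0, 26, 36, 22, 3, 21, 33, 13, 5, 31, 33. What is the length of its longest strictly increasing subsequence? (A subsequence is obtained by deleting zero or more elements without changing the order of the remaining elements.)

One longest increasing subsequence is 0, 3, 21, 31, 33 (positions 2,6,7,11,12), of length 5; no longer one exists.

5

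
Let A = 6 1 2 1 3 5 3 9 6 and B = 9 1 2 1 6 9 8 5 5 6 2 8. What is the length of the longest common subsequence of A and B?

5

A longest common subsequence is 1, 2, 1, 5, 6 (length 5); the LCS DP confirms no longer common subsequence exists.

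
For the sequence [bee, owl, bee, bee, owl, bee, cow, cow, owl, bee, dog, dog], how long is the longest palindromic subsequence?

Using dp[i][j] = 2 + dp[i+1][j−1] if the ends match, else max(dp[i+1][j], dp[i][j−1]):
dp[1][12] = 7. A witness is bee owl bee owl bee owl bee at positions 1,2,4,5,6,9,10.

7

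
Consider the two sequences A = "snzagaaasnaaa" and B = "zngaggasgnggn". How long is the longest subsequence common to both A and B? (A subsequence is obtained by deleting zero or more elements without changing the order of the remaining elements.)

6

Backtracking the LCS table gives one alignment: n (A2,B2) → a (A4,B4) → g (A5,B6) → a (A8,B7) → s (A9,B8) → n (A10,B13).
So the longest common subsequence has length 6.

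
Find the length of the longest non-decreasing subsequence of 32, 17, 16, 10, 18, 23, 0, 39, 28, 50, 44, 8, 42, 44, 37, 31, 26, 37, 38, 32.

7

Let dp[i] be the longest non-decreasing subsequence ending at position i. Then dp = [1, 1, 1, 1, 2, 3, 1, 4, 4, 5, 5, 2, 5, 6, 5, 5, 4, 6, 7, 6].
The maximum is 7; one witness is 17, 18, 23, 28, 37, 37, 38 at positions 2,5,6,9,15,18,19.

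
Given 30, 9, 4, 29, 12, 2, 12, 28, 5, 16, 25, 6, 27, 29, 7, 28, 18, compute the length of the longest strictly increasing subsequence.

Let dp[i] be the longest increasing subsequence ending at position i. Then dp = [1, 1, 1, 2, 2, 1, 2, 3, 2, 3, 4, 3, 5, 6, 4, 6, 5].
The maximum is 6; one witness is 9, 12, 16, 25, 27, 29 at positions 2,5,10,11,13,14.

6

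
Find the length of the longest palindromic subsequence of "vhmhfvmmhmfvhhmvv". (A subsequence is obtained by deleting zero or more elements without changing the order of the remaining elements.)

One longest palindromic subsequence is vmhvmhmvhmv (positions 1,3,4,6,8,9,10,12,14,15,17); it reads the same forward and backward, and the interval DP gives dp[1][17] = 11.

11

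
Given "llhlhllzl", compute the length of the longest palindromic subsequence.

7

One longest palindromic subsequence is lllhlll (positions 1,2,4,5,6,7,9); it reads the same forward and backward, and the interval DP gives dp[1][9] = 7.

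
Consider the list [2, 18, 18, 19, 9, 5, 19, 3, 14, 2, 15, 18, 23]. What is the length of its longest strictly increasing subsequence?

6

Scanning left to right, the best length ending at each element is: 2→1, 18→2, 18→2, 19→3, 9→2, 5→2, 19→3, 3→2, 14→3, 2→1, 15→4, 18→5, 23→6.
So the longest increasing subsequence has length 6, e.g. 2, 9, 14, 15, 18, 23.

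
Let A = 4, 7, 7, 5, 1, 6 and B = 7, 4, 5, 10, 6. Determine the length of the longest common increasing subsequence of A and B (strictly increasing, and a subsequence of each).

3

For each value that appears in both, track the longest common increasing run ending there.
The best achievable length is 3; one witness is 4, 5, 6 (A-positions 1,4,6, B-positions 2,3,5).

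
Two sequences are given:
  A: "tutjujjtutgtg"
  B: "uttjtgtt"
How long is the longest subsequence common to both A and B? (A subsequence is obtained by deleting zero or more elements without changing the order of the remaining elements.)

A longest common subsequence is ttjttt (length 6); the LCS DP confirms no longer common subsequence exists.

6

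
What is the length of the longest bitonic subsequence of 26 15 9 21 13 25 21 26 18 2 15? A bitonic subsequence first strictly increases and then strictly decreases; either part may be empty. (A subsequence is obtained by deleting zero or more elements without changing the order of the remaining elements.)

Let inc[i] be the LIS ending at i and dec[i] the longest strictly decreasing subsequence starting at i. inc = [1, 1, 1, 2, 2, 3, 3, 4, 3, 1, 3], dec = [5, 3, 2, 3, 2, 4, 3, 3, 2, 1, 1].
max_i inc[i]+dec[i]−1 = 6, with one witness 15, 21, 25, 21, 18, 15.

6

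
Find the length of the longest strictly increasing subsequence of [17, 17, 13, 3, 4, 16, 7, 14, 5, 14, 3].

Scanning left to right, the best length ending at each element is: 17→1, 17→1, 13→1, 3→1, 4→2, 16→3, 7→3, 14→4, 5→3, 14→4, 3→1.
So the longest increasing subsequence has length 4, e.g. 3, 4, 7, 14.

4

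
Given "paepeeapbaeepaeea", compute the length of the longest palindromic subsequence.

13

One longest palindromic subsequence is aepeeabaeepea (positions 2,3,4,5,6,7,9,10,11,12,13,16,17); it reads the same forward and backward, and the interval DP gives dp[1][17] = 13.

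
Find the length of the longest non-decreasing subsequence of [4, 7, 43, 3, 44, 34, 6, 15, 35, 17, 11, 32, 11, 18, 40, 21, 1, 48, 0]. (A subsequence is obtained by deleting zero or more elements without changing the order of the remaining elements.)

Scanning left to right, the best length ending at each element is: 4→1, 7→2, 43→3, 3→1, 44→4, 34→3, 6→2, 15→3, 35→4, 17→4, 11→3, 32→5, 11→4, 18→5, 40→6, 21→6, 1→1, 48→7, 0→1.
So the longest non-decreasing subsequence has length 7, e.g. 4, 7, 15, 17, 32, 40, 48.

7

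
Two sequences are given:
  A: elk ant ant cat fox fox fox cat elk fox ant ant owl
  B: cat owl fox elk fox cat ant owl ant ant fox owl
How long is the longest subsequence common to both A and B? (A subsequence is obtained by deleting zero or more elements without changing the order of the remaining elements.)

7

A longest common subsequence is cat, fox, fox, cat, ant, ant, owl (length 7); the LCS DP confirms no longer common subsequence exists.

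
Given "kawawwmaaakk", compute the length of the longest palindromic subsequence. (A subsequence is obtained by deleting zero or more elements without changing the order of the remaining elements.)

8

One longest palindromic subsequence is kaawwaak (positions 1,2,4,5,6,9,10,12); it reads the same forward and backward, and the interval DP gives dp[1][12] = 8.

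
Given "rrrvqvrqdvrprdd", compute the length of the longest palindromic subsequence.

9

Using dp[i][j] = 2 + dp[i+1][j−1] if the ends match, else max(dp[i+1][j], dp[i][j−1]):
dp[1][15] = 9. A witness is rrvqrqvrr at positions 2,3,4,5,7,8,10,11,13.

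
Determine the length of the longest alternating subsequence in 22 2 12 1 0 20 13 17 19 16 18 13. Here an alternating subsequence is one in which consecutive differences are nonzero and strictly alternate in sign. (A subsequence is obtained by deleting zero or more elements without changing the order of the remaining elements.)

Track the best alternating length ending on an up-step vs a down-step at each position: up/down = 1/1, 1/2, 3/2, 1/4, 1/4, 5/2, 5/6, 7/6, 7/6, 7/8, 9/8, 5/10.
The maximum over both is 10; one such subsequence is 22, 2, 12, 1, 20, 13, 17, 16, 18, 13.

10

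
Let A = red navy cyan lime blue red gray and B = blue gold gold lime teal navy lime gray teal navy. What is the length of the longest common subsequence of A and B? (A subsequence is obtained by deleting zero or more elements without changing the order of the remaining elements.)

Backtracking the LCS table gives one alignment: navy (A2,B6) → lime (A4,B7) → gray (A7,B8).
So the longest common subsequence has length 3.

3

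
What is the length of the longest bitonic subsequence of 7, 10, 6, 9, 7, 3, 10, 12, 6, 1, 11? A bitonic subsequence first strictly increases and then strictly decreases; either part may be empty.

6

One longest bitonic subsequence is 7, 10, 9, 7, 6, 1 (positions 1,2,4,5,9,10): it rises to 10 then falls. Length 6 is optimal.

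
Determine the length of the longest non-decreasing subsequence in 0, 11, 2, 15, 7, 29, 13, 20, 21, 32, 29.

7

Let dp[i] be the longest non-decreasing subsequence ending at position i. Then dp = [1, 2, 2, 3, 3, 4, 4, 5, 6, 7, 7].
The maximum is 7; one witness is 0, 2, 7, 13, 20, 21, 32 at positions 1,3,5,7,8,9,10.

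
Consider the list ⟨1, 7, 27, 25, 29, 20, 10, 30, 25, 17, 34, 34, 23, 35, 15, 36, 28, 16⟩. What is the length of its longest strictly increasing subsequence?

8

Let dp[i] be the longest increasing subsequence ending at position i. Then dp = [1, 2, 3, 3, 4, 3, 3, 5, 4, 4, 6, 6, 5, 7, 4, 8, 6, 5].
The maximum is 8; one witness is 1, 7, 27, 29, 30, 34, 35, 36 at positions 1,2,3,5,8,11,14,16.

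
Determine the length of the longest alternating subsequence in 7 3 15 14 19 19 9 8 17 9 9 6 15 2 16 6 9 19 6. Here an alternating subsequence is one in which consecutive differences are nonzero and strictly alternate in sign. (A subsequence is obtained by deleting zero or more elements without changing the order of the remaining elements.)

Track the best alternating length ending on an up-step vs a down-step at each position: up/down = 1/1, 1/2, 3/1, 3/4, 5/1, 5/1, 3/6, 3/6, 7/6, 7/8, 7/8, 3/8, 9/8, 1/10, 11/8, 11/12, 13/12, 13/1, 11/14.
The maximum over both is 14; one such subsequence is 7, 3, 15, 14, 19, 9, 17, 9, 15, 2, 16, 6, 9, 6.

14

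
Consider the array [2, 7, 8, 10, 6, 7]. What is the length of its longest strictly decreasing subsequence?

Let dp[i] be the longest decreasing subsequence ending at position i. Then dp = [1, 1, 1, 1, 2, 2].
The maximum is 2; one witness is 7, 6 at positions 2,5.

2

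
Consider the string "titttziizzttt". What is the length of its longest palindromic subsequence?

Using dp[i][j] = 2 + dp[i+1][j−1] if the ends match, else max(dp[i+1][j], dp[i][j−1]):
dp[1][13] = 10. A witness is tttziizttt at positions 1,3,4,6,7,8,10,11,12,13.

10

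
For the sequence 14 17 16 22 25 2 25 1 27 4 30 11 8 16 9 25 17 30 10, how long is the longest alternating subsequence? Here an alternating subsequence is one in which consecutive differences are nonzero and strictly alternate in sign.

17

Track the best alternating length ending on an up-step vs a down-step at each position: up/down = 1/1, 2/1, 2/3, 4/1, 4/1, 1/5, 6/1, 1/7, 8/1, 8/9, 10/1, 10/11, 10/11, 12/11, 12/13, 14/11, 14/15, 16/1, 14/17.
The maximum over both is 17; one such subsequence is 14, 17, 16, 22, 2, 25, 1, 27, 4, 30, 11, 16, 9, 25, 17, 30, 10.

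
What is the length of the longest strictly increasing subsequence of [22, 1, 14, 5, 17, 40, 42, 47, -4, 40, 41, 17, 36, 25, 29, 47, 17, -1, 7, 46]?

6

Scanning left to right, the best length ending at each element is: 22→1, 1→1, 14→2, 5→2, 17→3, 40→4, 42→5, 47→6, -4→1, 40→4, 41→5, 17→3, 36→4, 25→4, 29→5, 47→6, 17→3, -1→2, 7→3, 46→6.
So the longest increasing subsequence has length 6, e.g. 1, 14, 17, 40, 42, 47.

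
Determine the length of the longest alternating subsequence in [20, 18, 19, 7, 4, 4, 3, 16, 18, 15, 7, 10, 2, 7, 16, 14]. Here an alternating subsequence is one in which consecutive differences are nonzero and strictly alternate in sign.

10

Track the best alternating length ending on an up-step vs a down-step at each position: up/down = 1/1, 1/2, 3/2, 1/4, 1/4, 1/4, 1/4, 5/4, 5/4, 5/6, 5/6, 7/6, 1/8, 9/8, 9/6, 9/10.
The maximum over both is 10; one such subsequence is 20, 18, 19, 7, 16, 7, 10, 2, 16, 14.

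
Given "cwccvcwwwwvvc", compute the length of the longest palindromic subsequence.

8

Using dp[i][j] = 2 + dp[i+1][j−1] if the ends match, else max(dp[i+1][j], dp[i][j−1]):
dp[1][13] = 8. A witness is cvwwwwvc at positions 1,5,7,8,9,10,12,13.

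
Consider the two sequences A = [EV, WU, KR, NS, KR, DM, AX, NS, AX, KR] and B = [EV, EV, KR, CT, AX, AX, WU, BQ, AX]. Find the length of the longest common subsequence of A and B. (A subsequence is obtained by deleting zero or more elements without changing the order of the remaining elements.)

4

Backtracking the LCS table gives one alignment: EV (A1,B2) → KR (A3,B3) → AX (A7,B6) → AX (A9,B9).
So the longest common subsequence has length 4.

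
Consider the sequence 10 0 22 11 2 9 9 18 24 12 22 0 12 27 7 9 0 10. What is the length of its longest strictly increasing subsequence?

6

Scanning left to right, the best length ending at each element is: 10→1, 0→1, 22→2, 11→2, 2→2, 9→3, 9→3, 18→4, 24→5, 12→4, 22→5, 0→1, 12→4, 27→6, 7→3, 9→4, 0→1, 10→5.
So the longest increasing subsequence has length 6, e.g. 0, 2, 9, 18, 24, 27.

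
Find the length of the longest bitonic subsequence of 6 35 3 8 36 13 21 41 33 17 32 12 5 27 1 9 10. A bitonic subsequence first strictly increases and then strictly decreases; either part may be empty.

Let inc[i] be the LIS ending at i and dec[i] the longest strictly decreasing subsequence starting at i. inc = [1, 2, 1, 2, 3, 3, 4, 5, 5, 4, 5, 3, 2, 5, 1, 3, 4], dec = [3, 6, 2, 3, 6, 4, 5, 6, 5, 4, 4, 3, 2, 2, 1, 1, 1].
max_i inc[i]+dec[i]−1 = 10, with one witness 6, 8, 13, 21, 41, 33, 32, 12, 5, 1.

10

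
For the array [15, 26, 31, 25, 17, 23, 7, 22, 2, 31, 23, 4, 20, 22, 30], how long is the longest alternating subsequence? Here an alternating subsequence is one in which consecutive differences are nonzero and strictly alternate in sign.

10

Track the best alternating length ending on an up-step vs a down-step at each position: up/down = 1/1, 2/1, 2/1, 2/3, 2/3, 4/3, 1/5, 6/5, 1/7, 8/1, 8/9, 8/9, 10/9, 10/9, 10/9.
The maximum over both is 10; one such subsequence is 15, 26, 17, 23, 7, 22, 2, 31, 4, 20.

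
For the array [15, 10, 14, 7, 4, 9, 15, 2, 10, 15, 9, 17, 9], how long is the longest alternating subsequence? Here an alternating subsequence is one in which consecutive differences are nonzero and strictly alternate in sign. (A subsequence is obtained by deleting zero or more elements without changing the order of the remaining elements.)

A longest alternating subsequence is 15, 10, 14, 7, 9, 2, 10, 9, 17, 9 (positions 1,2,3,4,6,8,9,11,12,13); its 9 consecutive differences strictly alternate in sign, and length 10 is optimal.

10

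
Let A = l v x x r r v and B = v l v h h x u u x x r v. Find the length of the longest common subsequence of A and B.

Backtracking the LCS table gives one alignment: l (A1,B2) → v (A2,B3) → x (A3,B9) → x (A4,B10) → r (A6,B11) → v (A7,B12).
So the longest common subsequence has length 6.

6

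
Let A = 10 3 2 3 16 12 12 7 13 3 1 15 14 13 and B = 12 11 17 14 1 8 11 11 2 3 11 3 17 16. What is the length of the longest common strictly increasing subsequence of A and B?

3

A longest common strictly increasing subsequence is 2, 3, 16 (length 3); it appears in order in both A and B, and no longer such subsequence exists.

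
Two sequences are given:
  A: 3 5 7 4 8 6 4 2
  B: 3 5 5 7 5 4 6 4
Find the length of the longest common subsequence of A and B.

A longest common subsequence is 3, 5, 7, 4, 6, 4 (length 6); the LCS DP confirms no longer common subsequence exists.

6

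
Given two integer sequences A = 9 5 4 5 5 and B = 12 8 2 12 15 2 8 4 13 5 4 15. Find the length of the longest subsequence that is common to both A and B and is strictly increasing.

A longest common strictly increasing subsequence is 4, 5 (length 2); it appears in order in both A and B, and no longer such subsequence exists.

2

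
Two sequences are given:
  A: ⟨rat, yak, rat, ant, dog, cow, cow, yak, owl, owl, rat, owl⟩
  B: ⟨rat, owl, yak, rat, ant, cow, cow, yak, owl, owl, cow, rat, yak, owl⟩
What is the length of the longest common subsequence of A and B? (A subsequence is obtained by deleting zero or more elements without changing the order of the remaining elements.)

11

A longest common subsequence is rat, yak, rat, ant, cow, cow, yak, owl, owl, rat, owl (length 11); the LCS DP confirms no longer common subsequence exists.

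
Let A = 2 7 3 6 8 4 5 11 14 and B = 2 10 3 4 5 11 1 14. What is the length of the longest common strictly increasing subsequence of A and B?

6

A longest common strictly increasing subsequence is 2, 3, 4, 5, 11, 14 (length 6); it appears in order in both A and B, and no longer such subsequence exists.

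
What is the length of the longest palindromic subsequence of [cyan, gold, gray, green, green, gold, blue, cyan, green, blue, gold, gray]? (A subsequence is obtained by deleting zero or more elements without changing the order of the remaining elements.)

Using dp[i][j] = 2 + dp[i+1][j−1] if the ends match, else max(dp[i+1][j], dp[i][j−1]):
dp[1][12] = 7. A witness is gray gold blue green blue gold gray at positions 3,6,7,9,10,11,12.

7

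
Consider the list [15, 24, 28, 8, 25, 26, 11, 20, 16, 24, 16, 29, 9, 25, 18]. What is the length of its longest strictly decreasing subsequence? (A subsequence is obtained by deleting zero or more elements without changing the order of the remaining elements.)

5

Let dp[i] be the longest decreasing subsequence ending at position i. Then dp = [1, 1, 1, 2, 2, 2, 3, 3, 4, 3, 4, 1, 5, 3, 4].
The maximum is 5; one witness is 28, 25, 20, 16, 9 at positions 3,5,8,9,13.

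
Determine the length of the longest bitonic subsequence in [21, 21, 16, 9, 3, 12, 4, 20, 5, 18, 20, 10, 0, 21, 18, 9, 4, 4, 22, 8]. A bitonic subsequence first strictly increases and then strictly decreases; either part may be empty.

Let inc[i] be the LIS ending at i and dec[i] the longest strictly decreasing subsequence starting at i. inc = [1, 1, 1, 1, 1, 2, 2, 3, 3, 4, 5, 4, 1, 6, 5, 4, 2, 2, 7, 4], dec = [6, 6, 5, 3, 2, 4, 2, 5, 2, 4, 4, 3, 1, 4, 3, 2, 1, 1, 2, 1].
max_i inc[i]+dec[i]−1 = 9, with one witness 3, 4, 5, 18, 20, 21, 18, 9, 8.

9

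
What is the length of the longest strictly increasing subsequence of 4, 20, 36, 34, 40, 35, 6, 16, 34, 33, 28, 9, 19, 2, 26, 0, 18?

5

One longest increasing subsequence is 4, 6, 16, 19, 26 (positions 1,7,8,13,15), of length 5; no longer one exists.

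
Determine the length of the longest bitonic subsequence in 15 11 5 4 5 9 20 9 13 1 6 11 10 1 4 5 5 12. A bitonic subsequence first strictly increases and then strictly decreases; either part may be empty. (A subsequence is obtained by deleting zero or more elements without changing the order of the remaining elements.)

One longest bitonic subsequence is 4, 5, 9, 20, 13, 11, 10, 5 (positions 4,5,6,7,9,12,13,17): it rises to 20 then falls. Length 8 is optimal.

8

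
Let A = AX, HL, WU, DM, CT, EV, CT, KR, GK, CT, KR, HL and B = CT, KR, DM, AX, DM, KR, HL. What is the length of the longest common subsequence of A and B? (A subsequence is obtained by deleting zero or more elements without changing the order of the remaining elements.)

Backtracking the LCS table gives one alignment: AX (A1,B4) → DM (A4,B5) → KR (A11,B6) → HL (A12,B7).
So the longest common subsequence has length 4.

4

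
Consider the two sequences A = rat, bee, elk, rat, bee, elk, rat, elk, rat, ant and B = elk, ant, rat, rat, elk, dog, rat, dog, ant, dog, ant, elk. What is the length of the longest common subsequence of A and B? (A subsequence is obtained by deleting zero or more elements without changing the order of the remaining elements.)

Backtracking the LCS table gives one alignment: elk (A3,B1) → rat (A4,B3) → rat (A7,B4) → elk (A8,B5) → rat (A9,B7) → ant (A10,B11).
So the longest common subsequence has length 6.

6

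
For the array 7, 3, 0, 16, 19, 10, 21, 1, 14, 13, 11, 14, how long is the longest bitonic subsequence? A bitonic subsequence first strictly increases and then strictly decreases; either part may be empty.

7

One longest bitonic subsequence is 7, 16, 19, 21, 14, 13, 11 (positions 1,4,5,7,9,10,11): it rises to 21 then falls. Length 7 is optimal.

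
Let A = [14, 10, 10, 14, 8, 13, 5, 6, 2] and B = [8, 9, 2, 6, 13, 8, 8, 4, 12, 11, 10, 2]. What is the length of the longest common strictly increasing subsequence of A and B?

For each value that appears in both, track the longest common increasing run ending there.
The best achievable length is 2; one witness is 8, 13 (A-positions 5,6, B-positions 1,5).

2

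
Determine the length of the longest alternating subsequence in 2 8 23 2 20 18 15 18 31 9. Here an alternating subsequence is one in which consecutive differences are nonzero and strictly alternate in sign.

Track the best alternating length ending on an up-step vs a down-step at each position: up/down = 1/1, 2/1, 2/1, 1/3, 4/3, 4/5, 4/5, 6/5, 6/1, 4/7.
The maximum over both is 7; one such subsequence is 2, 8, 2, 20, 15, 18, 9.

7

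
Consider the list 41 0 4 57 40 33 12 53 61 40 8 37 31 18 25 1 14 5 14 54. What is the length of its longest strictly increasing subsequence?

6

Let dp[i] be the longest increasing subsequence ending at position i. Then dp = [1, 1, 2, 3, 3, 3, 3, 4, 5, 4, 3, 4, 4, 4, 5, 2, 4, 3, 4, 6].
The maximum is 6; one witness is 0, 4, 12, 18, 25, 54 at positions 2,3,7,14,15,20.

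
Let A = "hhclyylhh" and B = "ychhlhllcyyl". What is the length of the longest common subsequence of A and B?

Backtracking the LCS table gives one alignment: h (A1,B4) → h (A2,B6) → c (A3,B9) → y (A5,B10) → y (A6,B11) → l (A7,B12).
So the longest common subsequence has length 6.

6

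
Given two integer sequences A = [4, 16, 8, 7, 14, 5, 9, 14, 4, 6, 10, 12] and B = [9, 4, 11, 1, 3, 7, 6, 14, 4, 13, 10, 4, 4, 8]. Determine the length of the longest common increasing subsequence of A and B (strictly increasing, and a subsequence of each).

For each value that appears in both, track the longest common increasing run ending there.
The best achievable length is 3; one witness is 4, 7, 14 (A-positions 1,4,5, B-positions 2,6,8).

3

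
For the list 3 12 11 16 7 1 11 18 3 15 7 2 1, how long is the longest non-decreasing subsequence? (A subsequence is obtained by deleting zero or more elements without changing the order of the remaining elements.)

4

One longest non-decreasing subsequence is 3, 12, 16, 18 (positions 1,2,4,8), of length 4; no longer one exists.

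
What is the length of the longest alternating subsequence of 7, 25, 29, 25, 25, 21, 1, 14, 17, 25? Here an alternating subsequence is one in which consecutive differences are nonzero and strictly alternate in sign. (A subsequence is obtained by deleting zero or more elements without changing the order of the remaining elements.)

Track the best alternating length ending on an up-step vs a down-step at each position: up/down = 1/1, 2/1, 2/1, 2/3, 2/3, 2/3, 1/3, 4/3, 4/3, 4/3.
The maximum over both is 4; one such subsequence is 7, 25, 1, 14.

4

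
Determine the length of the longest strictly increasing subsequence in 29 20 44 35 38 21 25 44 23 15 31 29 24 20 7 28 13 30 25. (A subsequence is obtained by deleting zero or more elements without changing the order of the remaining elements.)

6

One longest increasing subsequence is 20, 21, 23, 24, 28, 30 (positions 2,6,9,13,16,18), of length 6; no longer one exists.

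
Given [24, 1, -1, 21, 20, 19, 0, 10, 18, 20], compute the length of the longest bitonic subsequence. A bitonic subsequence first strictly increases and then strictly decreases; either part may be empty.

Let inc[i] be the LIS ending at i and dec[i] the longest strictly decreasing subsequence starting at i. inc = [1, 1, 1, 2, 2, 2, 2, 3, 4, 5], dec = [5, 2, 1, 4, 3, 2, 1, 1, 1, 1].
max_i inc[i]+dec[i]−1 = 5, with one witness 24, 21, 20, 19, 18.

5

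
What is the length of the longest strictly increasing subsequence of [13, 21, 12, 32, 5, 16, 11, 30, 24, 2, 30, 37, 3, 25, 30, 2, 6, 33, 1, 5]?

One longest increasing subsequence is 13, 21, 24, 25, 30, 33 (positions 1,2,9,14,15,18), of length 6; no longer one exists.

6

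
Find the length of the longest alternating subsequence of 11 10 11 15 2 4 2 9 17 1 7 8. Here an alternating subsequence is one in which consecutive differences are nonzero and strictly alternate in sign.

9

Track the best alternating length ending on an up-step vs a down-step at each position: up/down = 1/1, 1/2, 3/1, 3/1, 1/4, 5/4, 1/6, 7/4, 7/1, 1/8, 9/8, 9/8.
The maximum over both is 9; one such subsequence is 11, 10, 11, 2, 4, 2, 9, 1, 7.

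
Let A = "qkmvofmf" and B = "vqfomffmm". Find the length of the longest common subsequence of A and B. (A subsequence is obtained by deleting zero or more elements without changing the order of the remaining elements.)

Backtracking the LCS table gives one alignment: q (A1,B2) → m (A3,B5) → f (A6,B7) → m (A7,B9).
So the longest common subsequence has length 4.

4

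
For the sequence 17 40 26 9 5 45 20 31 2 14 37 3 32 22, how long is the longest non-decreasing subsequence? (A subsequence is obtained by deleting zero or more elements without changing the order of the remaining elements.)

Let dp[i] be the longest non-decreasing subsequence ending at position i. Then dp = [1, 2, 2, 1, 1, 3, 2, 3, 1, 2, 4, 2, 4, 3].
The maximum is 4; one witness is 17, 26, 31, 37 at positions 1,3,8,11.

4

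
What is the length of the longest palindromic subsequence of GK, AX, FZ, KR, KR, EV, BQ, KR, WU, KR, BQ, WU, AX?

One longest palindromic subsequence is AX BQ KR WU KR BQ AX (positions 2,7,8,9,10,11,13); it reads the same forward and backward, and the interval DP gives dp[1][13] = 7.

7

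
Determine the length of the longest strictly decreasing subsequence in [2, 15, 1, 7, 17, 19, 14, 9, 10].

One longest decreasing subsequence is 15, 14, 9 (positions 2,7,8), of length 3; no longer one exists.

3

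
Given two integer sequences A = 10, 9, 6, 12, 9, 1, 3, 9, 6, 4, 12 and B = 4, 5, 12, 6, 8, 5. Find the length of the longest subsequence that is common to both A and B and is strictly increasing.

For each value that appears in both, track the longest common increasing run ending there.
The best achievable length is 2; one witness is 4, 12 (A-positions 10,11, B-positions 1,3).

2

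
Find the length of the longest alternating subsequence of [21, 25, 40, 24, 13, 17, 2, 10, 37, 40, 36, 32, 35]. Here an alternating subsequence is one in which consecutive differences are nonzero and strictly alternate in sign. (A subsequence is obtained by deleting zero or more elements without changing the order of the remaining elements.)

8

Track the best alternating length ending on an up-step vs a down-step at each position: up/down = 1/1, 2/1, 2/1, 2/3, 1/3, 4/3, 1/5, 6/5, 6/3, 6/1, 6/7, 6/7, 8/7.
The maximum over both is 8; one such subsequence is 21, 25, 13, 17, 2, 37, 32, 35.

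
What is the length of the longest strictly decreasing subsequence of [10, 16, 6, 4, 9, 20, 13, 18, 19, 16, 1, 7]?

4

Scanning left to right, the best length ending at each element is: 10→1, 16→1, 6→2, 4→3, 9→2, 20→1, 13→2, 18→2, 19→2, 16→3, 1→4, 7→4.
So the longest decreasing subsequence has length 4, e.g. 10, 6, 4, 1.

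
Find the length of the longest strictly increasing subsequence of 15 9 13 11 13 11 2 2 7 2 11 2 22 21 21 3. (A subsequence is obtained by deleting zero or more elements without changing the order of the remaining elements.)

One longest increasing subsequence is 9, 11, 13, 22 (positions 2,4,5,13), of length 4; no longer one exists.

4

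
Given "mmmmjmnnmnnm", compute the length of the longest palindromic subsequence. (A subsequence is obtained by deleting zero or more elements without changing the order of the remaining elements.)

Using dp[i][j] = 2 + dp[i+1][j−1] if the ends match, else max(dp[i+1][j], dp[i][j−1]):
dp[1][12] = 7. A witness is mnnmnnm at positions 1,7,8,9,10,11,12.

7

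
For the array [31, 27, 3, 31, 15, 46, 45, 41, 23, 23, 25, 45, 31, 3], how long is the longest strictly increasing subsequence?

Scanning left to right, the best length ending at each element is: 31→1, 27→1, 3→1, 31→2, 15→2, 46→3, 45→3, 41→3, 23→3, 23→3, 25→4, 45→5, 31→5, 3→1.
So the longest increasing subsequence has length 5, e.g. 3, 15, 23, 25, 45.

5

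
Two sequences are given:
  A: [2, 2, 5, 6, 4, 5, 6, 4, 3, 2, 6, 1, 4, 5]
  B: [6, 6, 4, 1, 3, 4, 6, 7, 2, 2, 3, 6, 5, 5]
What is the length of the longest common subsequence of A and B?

7

A longest common subsequence is 6, 6, 4, 3, 2, 6, 5 (length 7); the LCS DP confirms no longer common subsequence exists.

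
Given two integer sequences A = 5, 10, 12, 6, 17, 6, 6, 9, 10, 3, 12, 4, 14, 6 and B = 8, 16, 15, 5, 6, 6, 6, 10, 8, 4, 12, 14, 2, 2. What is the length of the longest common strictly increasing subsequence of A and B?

5

A longest common strictly increasing subsequence is 5, 6, 10, 12, 14 (length 5); it appears in order in both A and B, and no longer such subsequence exists.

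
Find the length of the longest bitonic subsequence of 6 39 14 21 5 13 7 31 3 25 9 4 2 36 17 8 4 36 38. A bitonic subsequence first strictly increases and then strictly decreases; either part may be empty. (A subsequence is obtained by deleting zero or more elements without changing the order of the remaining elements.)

8

One longest bitonic subsequence is 6, 14, 21, 31, 25, 17, 8, 4 (positions 1,3,4,8,10,15,16,17): it rises to 31 then falls. Length 8 is optimal.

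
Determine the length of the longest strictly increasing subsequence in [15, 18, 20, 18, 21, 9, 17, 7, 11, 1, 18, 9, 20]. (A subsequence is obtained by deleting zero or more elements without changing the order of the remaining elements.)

4

Scanning left to right, the best length ending at each element is: 15→1, 18→2, 20→3, 18→2, 21→4, 9→1, 17→2, 7→1, 11→2, 1→1, 18→3, 9→2, 20→4.
So the longest increasing subsequence has length 4, e.g. 15, 18, 20, 21.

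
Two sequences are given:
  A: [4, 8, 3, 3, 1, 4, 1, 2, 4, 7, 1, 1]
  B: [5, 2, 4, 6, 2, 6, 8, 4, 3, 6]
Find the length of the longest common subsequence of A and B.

3

Backtracking the LCS table gives one alignment: 4 (A1,B3) → 8 (A2,B7) → 3 (A3,B9).
So the longest common subsequence has length 3.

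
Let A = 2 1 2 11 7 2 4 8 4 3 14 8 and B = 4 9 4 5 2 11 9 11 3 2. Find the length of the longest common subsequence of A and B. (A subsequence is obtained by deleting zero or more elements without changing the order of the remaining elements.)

3

Backtracking the LCS table gives one alignment: 2 (A1,B5) → 11 (A4,B8) → 2 (A6,B10).
So the longest common subsequence has length 3.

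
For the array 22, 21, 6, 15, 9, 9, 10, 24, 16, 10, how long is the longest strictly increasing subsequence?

4

Let dp[i] be the longest increasing subsequence ending at position i. Then dp = [1, 1, 1, 2, 2, 2, 3, 4, 4, 3].
The maximum is 4; one witness is 6, 9, 10, 24 at positions 3,5,7,8.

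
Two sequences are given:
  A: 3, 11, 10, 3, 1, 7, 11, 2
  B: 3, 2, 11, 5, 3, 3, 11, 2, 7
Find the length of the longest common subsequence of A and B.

5

Backtracking the LCS table gives one alignment: 3 (A1,B1) → 11 (A2,B3) → 3 (A4,B6) → 11 (A7,B7) → 2 (A8,B8).
So the longest common subsequence has length 5.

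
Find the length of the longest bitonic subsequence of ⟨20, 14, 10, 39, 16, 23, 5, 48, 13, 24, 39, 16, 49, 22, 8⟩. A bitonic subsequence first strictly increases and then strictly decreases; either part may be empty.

Let inc[i] be the LIS ending at i and dec[i] the longest strictly decreasing subsequence starting at i. inc = [1, 1, 1, 2, 2, 3, 1, 4, 2, 4, 5, 3, 6, 4, 2], dec = [4, 3, 2, 4, 3, 3, 1, 4, 2, 3, 3, 2, 3, 2, 1].
max_i inc[i]+dec[i]−1 = 8, with one witness 14, 16, 23, 24, 39, 49, 22, 8.

8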